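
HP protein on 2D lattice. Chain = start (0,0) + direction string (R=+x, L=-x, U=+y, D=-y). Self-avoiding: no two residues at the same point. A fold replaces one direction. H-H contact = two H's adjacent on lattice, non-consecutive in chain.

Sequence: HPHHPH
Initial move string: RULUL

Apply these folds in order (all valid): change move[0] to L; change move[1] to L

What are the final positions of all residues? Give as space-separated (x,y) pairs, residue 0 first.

Answer: (0,0) (-1,0) (-2,0) (-3,0) (-3,1) (-4,1)

Derivation:
Initial moves: RULUL
Fold: move[0]->L => LULUL (positions: [(0, 0), (-1, 0), (-1, 1), (-2, 1), (-2, 2), (-3, 2)])
Fold: move[1]->L => LLLUL (positions: [(0, 0), (-1, 0), (-2, 0), (-3, 0), (-3, 1), (-4, 1)])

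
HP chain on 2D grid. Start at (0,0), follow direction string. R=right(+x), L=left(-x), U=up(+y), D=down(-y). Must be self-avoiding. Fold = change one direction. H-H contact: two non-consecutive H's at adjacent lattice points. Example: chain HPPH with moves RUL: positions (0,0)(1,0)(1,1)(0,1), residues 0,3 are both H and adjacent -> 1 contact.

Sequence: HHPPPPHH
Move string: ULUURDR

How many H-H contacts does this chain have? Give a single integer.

Answer: 1

Derivation:
Positions: [(0, 0), (0, 1), (-1, 1), (-1, 2), (-1, 3), (0, 3), (0, 2), (1, 2)]
H-H contact: residue 1 @(0,1) - residue 6 @(0, 2)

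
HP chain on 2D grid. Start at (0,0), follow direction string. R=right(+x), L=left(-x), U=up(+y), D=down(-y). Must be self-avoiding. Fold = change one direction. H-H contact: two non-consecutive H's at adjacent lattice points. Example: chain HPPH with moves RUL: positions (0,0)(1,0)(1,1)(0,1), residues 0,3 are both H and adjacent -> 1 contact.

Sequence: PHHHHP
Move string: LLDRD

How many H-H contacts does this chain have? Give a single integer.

Answer: 1

Derivation:
Positions: [(0, 0), (-1, 0), (-2, 0), (-2, -1), (-1, -1), (-1, -2)]
H-H contact: residue 1 @(-1,0) - residue 4 @(-1, -1)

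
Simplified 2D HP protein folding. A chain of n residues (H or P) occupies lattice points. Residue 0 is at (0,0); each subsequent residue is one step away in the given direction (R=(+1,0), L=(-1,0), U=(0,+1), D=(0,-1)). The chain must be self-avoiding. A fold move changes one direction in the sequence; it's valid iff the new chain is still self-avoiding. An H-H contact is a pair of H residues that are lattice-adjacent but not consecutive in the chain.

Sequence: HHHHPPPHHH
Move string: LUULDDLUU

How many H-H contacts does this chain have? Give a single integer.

Positions: [(0, 0), (-1, 0), (-1, 1), (-1, 2), (-2, 2), (-2, 1), (-2, 0), (-3, 0), (-3, 1), (-3, 2)]
No H-H contacts found.

Answer: 0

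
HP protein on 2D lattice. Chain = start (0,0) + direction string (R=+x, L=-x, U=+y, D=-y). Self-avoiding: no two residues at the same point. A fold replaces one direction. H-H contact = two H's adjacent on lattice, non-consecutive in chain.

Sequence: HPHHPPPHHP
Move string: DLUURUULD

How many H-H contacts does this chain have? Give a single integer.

Answer: 1

Derivation:
Positions: [(0, 0), (0, -1), (-1, -1), (-1, 0), (-1, 1), (0, 1), (0, 2), (0, 3), (-1, 3), (-1, 2)]
H-H contact: residue 0 @(0,0) - residue 3 @(-1, 0)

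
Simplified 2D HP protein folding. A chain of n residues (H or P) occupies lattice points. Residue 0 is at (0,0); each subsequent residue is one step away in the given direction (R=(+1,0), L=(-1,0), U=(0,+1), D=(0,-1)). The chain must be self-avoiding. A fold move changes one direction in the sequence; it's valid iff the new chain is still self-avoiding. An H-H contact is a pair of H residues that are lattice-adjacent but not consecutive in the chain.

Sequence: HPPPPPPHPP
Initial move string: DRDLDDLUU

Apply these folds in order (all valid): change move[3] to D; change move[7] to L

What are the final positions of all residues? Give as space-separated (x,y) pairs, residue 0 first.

Answer: (0,0) (0,-1) (1,-1) (1,-2) (1,-3) (1,-4) (1,-5) (0,-5) (-1,-5) (-1,-4)

Derivation:
Initial moves: DRDLDDLUU
Fold: move[3]->D => DRDDDDLUU (positions: [(0, 0), (0, -1), (1, -1), (1, -2), (1, -3), (1, -4), (1, -5), (0, -5), (0, -4), (0, -3)])
Fold: move[7]->L => DRDDDDLLU (positions: [(0, 0), (0, -1), (1, -1), (1, -2), (1, -3), (1, -4), (1, -5), (0, -5), (-1, -5), (-1, -4)])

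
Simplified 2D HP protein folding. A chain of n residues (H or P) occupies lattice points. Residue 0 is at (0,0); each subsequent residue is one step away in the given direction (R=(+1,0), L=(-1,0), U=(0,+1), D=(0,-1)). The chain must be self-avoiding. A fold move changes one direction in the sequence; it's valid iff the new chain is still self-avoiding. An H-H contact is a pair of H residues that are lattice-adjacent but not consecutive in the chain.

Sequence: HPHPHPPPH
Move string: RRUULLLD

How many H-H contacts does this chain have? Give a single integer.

Answer: 0

Derivation:
Positions: [(0, 0), (1, 0), (2, 0), (2, 1), (2, 2), (1, 2), (0, 2), (-1, 2), (-1, 1)]
No H-H contacts found.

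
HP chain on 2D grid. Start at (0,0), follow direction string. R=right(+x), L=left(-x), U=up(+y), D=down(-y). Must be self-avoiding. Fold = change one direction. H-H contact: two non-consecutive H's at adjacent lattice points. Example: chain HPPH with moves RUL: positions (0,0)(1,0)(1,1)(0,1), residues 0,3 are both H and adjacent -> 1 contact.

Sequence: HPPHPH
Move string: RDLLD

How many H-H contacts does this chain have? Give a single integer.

Answer: 1

Derivation:
Positions: [(0, 0), (1, 0), (1, -1), (0, -1), (-1, -1), (-1, -2)]
H-H contact: residue 0 @(0,0) - residue 3 @(0, -1)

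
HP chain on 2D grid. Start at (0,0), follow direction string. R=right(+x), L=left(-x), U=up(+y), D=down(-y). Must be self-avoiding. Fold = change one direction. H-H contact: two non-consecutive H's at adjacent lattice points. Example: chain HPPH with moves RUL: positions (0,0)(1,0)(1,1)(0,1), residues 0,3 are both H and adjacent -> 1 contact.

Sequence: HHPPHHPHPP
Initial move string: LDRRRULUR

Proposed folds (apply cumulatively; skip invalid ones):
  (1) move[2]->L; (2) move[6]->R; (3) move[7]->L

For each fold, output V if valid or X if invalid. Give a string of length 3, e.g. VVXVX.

Initial: LDRRRULUR -> [(0, 0), (-1, 0), (-1, -1), (0, -1), (1, -1), (2, -1), (2, 0), (1, 0), (1, 1), (2, 1)]
Fold 1: move[2]->L => LDLRRULUR INVALID (collision), skipped
Fold 2: move[6]->R => LDRRRURUR VALID
Fold 3: move[7]->L => LDRRRURLR INVALID (collision), skipped

Answer: XVX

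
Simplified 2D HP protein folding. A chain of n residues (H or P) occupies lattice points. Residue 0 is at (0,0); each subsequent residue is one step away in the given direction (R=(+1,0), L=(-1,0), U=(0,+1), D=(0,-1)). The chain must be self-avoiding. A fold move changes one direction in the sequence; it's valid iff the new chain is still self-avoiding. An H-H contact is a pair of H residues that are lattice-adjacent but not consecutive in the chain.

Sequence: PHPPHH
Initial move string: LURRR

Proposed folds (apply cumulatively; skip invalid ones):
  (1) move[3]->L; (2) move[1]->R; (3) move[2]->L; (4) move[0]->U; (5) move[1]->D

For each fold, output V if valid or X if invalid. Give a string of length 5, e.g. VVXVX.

Answer: XXXVX

Derivation:
Initial: LURRR -> [(0, 0), (-1, 0), (-1, 1), (0, 1), (1, 1), (2, 1)]
Fold 1: move[3]->L => LURLR INVALID (collision), skipped
Fold 2: move[1]->R => LRRRR INVALID (collision), skipped
Fold 3: move[2]->L => LULRR INVALID (collision), skipped
Fold 4: move[0]->U => UURRR VALID
Fold 5: move[1]->D => UDRRR INVALID (collision), skipped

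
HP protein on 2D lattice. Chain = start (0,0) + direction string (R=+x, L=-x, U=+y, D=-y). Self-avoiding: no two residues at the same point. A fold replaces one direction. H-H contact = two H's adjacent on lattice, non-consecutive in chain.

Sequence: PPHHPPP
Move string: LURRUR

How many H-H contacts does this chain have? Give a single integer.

Positions: [(0, 0), (-1, 0), (-1, 1), (0, 1), (1, 1), (1, 2), (2, 2)]
No H-H contacts found.

Answer: 0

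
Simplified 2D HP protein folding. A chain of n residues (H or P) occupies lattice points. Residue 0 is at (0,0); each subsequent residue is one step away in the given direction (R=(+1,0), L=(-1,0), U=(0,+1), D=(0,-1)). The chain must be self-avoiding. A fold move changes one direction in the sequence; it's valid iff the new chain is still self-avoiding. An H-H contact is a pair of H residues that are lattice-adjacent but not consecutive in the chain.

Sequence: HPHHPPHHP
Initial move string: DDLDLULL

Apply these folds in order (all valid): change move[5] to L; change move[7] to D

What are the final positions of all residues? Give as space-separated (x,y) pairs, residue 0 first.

Initial moves: DDLDLULL
Fold: move[5]->L => DDLDLLLL (positions: [(0, 0), (0, -1), (0, -2), (-1, -2), (-1, -3), (-2, -3), (-3, -3), (-4, -3), (-5, -3)])
Fold: move[7]->D => DDLDLLLD (positions: [(0, 0), (0, -1), (0, -2), (-1, -2), (-1, -3), (-2, -3), (-3, -3), (-4, -3), (-4, -4)])

Answer: (0,0) (0,-1) (0,-2) (-1,-2) (-1,-3) (-2,-3) (-3,-3) (-4,-3) (-4,-4)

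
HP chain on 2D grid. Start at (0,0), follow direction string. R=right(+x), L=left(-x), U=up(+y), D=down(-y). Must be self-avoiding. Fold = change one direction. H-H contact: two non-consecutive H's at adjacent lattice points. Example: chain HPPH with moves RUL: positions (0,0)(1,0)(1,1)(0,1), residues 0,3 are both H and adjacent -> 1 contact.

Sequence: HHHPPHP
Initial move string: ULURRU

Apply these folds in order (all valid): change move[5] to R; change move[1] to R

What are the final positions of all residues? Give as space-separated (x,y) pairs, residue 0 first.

Initial moves: ULURRU
Fold: move[5]->R => ULURRR (positions: [(0, 0), (0, 1), (-1, 1), (-1, 2), (0, 2), (1, 2), (2, 2)])
Fold: move[1]->R => URURRR (positions: [(0, 0), (0, 1), (1, 1), (1, 2), (2, 2), (3, 2), (4, 2)])

Answer: (0,0) (0,1) (1,1) (1,2) (2,2) (3,2) (4,2)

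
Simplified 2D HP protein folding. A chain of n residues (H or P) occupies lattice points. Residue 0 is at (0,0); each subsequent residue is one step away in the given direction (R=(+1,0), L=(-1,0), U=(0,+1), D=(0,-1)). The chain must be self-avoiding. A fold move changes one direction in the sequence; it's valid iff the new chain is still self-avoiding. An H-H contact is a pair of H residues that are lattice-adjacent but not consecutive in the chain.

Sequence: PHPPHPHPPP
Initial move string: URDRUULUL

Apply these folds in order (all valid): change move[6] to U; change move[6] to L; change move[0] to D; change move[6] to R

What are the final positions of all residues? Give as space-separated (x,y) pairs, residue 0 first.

Answer: (0,0) (0,-1) (1,-1) (1,-2) (2,-2) (2,-1) (2,0) (3,0) (3,1) (2,1)

Derivation:
Initial moves: URDRUULUL
Fold: move[6]->U => URDRUUUUL (positions: [(0, 0), (0, 1), (1, 1), (1, 0), (2, 0), (2, 1), (2, 2), (2, 3), (2, 4), (1, 4)])
Fold: move[6]->L => URDRUULUL (positions: [(0, 0), (0, 1), (1, 1), (1, 0), (2, 0), (2, 1), (2, 2), (1, 2), (1, 3), (0, 3)])
Fold: move[0]->D => DRDRUULUL (positions: [(0, 0), (0, -1), (1, -1), (1, -2), (2, -2), (2, -1), (2, 0), (1, 0), (1, 1), (0, 1)])
Fold: move[6]->R => DRDRUURUL (positions: [(0, 0), (0, -1), (1, -1), (1, -2), (2, -2), (2, -1), (2, 0), (3, 0), (3, 1), (2, 1)])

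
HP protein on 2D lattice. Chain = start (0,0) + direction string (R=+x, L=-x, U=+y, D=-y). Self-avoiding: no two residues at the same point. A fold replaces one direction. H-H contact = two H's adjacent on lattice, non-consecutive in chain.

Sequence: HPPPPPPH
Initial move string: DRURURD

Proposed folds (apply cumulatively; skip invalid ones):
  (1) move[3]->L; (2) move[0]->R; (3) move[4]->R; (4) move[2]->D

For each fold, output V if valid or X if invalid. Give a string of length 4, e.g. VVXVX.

Initial: DRURURD -> [(0, 0), (0, -1), (1, -1), (1, 0), (2, 0), (2, 1), (3, 1), (3, 0)]
Fold 1: move[3]->L => DRULURD INVALID (collision), skipped
Fold 2: move[0]->R => RRURURD VALID
Fold 3: move[4]->R => RRURRRD VALID
Fold 4: move[2]->D => RRDRRRD VALID

Answer: XVVV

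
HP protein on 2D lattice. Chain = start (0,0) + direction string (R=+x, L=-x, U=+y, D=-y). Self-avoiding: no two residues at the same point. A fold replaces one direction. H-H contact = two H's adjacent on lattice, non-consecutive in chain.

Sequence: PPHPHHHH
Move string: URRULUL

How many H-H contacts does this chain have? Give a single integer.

Answer: 1

Derivation:
Positions: [(0, 0), (0, 1), (1, 1), (2, 1), (2, 2), (1, 2), (1, 3), (0, 3)]
H-H contact: residue 2 @(1,1) - residue 5 @(1, 2)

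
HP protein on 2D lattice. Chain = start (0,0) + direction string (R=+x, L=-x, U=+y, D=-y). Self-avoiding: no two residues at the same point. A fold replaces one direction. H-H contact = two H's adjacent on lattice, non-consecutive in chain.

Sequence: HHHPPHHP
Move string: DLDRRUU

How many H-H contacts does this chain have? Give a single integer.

Positions: [(0, 0), (0, -1), (-1, -1), (-1, -2), (0, -2), (1, -2), (1, -1), (1, 0)]
H-H contact: residue 1 @(0,-1) - residue 6 @(1, -1)

Answer: 1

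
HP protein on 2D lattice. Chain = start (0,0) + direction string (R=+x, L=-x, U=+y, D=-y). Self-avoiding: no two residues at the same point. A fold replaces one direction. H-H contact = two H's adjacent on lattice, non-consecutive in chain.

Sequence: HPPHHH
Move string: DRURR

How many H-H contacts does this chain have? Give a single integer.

Answer: 1

Derivation:
Positions: [(0, 0), (0, -1), (1, -1), (1, 0), (2, 0), (3, 0)]
H-H contact: residue 0 @(0,0) - residue 3 @(1, 0)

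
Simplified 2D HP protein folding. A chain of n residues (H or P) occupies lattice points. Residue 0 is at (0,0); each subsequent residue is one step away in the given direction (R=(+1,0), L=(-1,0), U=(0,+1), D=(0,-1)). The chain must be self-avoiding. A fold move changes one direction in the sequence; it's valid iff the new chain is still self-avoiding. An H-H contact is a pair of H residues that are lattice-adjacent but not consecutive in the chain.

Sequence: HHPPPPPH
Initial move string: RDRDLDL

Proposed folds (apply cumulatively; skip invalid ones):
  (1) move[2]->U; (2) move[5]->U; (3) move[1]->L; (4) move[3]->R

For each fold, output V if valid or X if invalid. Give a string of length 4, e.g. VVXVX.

Initial: RDRDLDL -> [(0, 0), (1, 0), (1, -1), (2, -1), (2, -2), (1, -2), (1, -3), (0, -3)]
Fold 1: move[2]->U => RDUDLDL INVALID (collision), skipped
Fold 2: move[5]->U => RDRDLUL INVALID (collision), skipped
Fold 3: move[1]->L => RLRDLDL INVALID (collision), skipped
Fold 4: move[3]->R => RDRRLDL INVALID (collision), skipped

Answer: XXXX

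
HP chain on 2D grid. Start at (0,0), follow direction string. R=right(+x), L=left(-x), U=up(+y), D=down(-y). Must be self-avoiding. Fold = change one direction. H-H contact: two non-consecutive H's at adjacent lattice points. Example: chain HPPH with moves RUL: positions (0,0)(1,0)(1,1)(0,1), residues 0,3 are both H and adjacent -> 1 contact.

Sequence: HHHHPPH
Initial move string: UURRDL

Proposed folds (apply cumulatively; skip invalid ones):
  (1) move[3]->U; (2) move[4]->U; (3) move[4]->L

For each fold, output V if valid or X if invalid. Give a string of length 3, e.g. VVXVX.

Initial: UURRDL -> [(0, 0), (0, 1), (0, 2), (1, 2), (2, 2), (2, 1), (1, 1)]
Fold 1: move[3]->U => UURUDL INVALID (collision), skipped
Fold 2: move[4]->U => UURRUL VALID
Fold 3: move[4]->L => UURRLL INVALID (collision), skipped

Answer: XVX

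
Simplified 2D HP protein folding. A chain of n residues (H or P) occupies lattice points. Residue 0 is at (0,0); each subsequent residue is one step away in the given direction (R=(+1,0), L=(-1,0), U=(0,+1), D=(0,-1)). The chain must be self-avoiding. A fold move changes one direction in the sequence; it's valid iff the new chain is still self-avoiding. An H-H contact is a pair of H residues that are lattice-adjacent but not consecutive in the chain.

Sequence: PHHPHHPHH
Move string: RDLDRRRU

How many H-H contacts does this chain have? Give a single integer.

Positions: [(0, 0), (1, 0), (1, -1), (0, -1), (0, -2), (1, -2), (2, -2), (3, -2), (3, -1)]
H-H contact: residue 2 @(1,-1) - residue 5 @(1, -2)

Answer: 1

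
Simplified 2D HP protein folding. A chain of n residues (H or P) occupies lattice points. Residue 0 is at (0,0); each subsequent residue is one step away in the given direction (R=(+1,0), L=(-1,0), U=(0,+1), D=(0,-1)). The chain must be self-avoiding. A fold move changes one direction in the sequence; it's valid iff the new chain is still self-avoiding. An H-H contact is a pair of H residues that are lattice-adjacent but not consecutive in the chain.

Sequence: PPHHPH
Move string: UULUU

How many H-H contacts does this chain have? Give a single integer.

Answer: 0

Derivation:
Positions: [(0, 0), (0, 1), (0, 2), (-1, 2), (-1, 3), (-1, 4)]
No H-H contacts found.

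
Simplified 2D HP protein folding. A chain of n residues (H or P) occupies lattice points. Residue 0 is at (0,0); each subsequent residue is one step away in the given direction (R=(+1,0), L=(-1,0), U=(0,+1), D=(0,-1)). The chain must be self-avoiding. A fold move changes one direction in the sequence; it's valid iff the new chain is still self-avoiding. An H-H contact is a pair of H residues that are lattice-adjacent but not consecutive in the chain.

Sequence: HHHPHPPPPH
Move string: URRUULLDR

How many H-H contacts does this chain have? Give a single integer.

Answer: 2

Derivation:
Positions: [(0, 0), (0, 1), (1, 1), (2, 1), (2, 2), (2, 3), (1, 3), (0, 3), (0, 2), (1, 2)]
H-H contact: residue 2 @(1,1) - residue 9 @(1, 2)
H-H contact: residue 4 @(2,2) - residue 9 @(1, 2)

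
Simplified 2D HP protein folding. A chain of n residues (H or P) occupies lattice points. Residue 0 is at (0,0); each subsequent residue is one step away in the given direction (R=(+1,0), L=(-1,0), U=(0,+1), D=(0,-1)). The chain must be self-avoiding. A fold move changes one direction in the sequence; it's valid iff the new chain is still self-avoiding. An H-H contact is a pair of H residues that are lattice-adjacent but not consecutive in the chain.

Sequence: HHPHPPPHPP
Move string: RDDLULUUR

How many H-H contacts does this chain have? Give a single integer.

Answer: 1

Derivation:
Positions: [(0, 0), (1, 0), (1, -1), (1, -2), (0, -2), (0, -1), (-1, -1), (-1, 0), (-1, 1), (0, 1)]
H-H contact: residue 0 @(0,0) - residue 7 @(-1, 0)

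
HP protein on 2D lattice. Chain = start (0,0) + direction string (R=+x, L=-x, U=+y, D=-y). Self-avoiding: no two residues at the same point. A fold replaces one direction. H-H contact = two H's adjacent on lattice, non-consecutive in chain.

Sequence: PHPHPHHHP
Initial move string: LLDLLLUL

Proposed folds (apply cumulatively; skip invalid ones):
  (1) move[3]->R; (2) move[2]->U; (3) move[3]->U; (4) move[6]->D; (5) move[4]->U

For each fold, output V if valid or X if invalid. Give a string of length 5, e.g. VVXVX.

Initial: LLDLLLUL -> [(0, 0), (-1, 0), (-2, 0), (-2, -1), (-3, -1), (-4, -1), (-5, -1), (-5, 0), (-6, 0)]
Fold 1: move[3]->R => LLDRLLUL INVALID (collision), skipped
Fold 2: move[2]->U => LLULLLUL VALID
Fold 3: move[3]->U => LLUULLUL VALID
Fold 4: move[6]->D => LLUULLDL VALID
Fold 5: move[4]->U => LLUUULDL VALID

Answer: XVVVV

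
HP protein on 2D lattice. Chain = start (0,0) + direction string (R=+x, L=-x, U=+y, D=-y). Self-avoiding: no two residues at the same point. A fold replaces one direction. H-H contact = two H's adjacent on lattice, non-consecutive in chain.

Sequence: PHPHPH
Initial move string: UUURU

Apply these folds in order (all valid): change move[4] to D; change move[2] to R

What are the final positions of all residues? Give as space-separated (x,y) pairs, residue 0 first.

Initial moves: UUURU
Fold: move[4]->D => UUURD (positions: [(0, 0), (0, 1), (0, 2), (0, 3), (1, 3), (1, 2)])
Fold: move[2]->R => UURRD (positions: [(0, 0), (0, 1), (0, 2), (1, 2), (2, 2), (2, 1)])

Answer: (0,0) (0,1) (0,2) (1,2) (2,2) (2,1)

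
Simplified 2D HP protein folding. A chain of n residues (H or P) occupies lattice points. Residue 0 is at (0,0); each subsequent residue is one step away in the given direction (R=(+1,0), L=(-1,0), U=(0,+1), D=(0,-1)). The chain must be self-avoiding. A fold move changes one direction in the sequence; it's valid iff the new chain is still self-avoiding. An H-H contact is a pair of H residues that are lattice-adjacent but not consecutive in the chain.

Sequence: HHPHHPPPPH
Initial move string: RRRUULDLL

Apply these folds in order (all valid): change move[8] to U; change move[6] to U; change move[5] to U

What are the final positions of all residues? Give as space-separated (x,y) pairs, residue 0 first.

Answer: (0,0) (1,0) (2,0) (3,0) (3,1) (3,2) (3,3) (3,4) (2,4) (2,5)

Derivation:
Initial moves: RRRUULDLL
Fold: move[8]->U => RRRUULDLU (positions: [(0, 0), (1, 0), (2, 0), (3, 0), (3, 1), (3, 2), (2, 2), (2, 1), (1, 1), (1, 2)])
Fold: move[6]->U => RRRUULULU (positions: [(0, 0), (1, 0), (2, 0), (3, 0), (3, 1), (3, 2), (2, 2), (2, 3), (1, 3), (1, 4)])
Fold: move[5]->U => RRRUUUULU (positions: [(0, 0), (1, 0), (2, 0), (3, 0), (3, 1), (3, 2), (3, 3), (3, 4), (2, 4), (2, 5)])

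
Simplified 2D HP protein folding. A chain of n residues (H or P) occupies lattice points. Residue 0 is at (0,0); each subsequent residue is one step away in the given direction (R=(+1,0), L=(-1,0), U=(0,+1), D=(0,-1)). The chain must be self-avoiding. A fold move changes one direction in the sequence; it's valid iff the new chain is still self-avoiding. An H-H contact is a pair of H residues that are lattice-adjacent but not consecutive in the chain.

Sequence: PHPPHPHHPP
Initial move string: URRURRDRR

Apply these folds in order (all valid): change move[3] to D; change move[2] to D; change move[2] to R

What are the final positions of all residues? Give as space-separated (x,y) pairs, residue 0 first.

Answer: (0,0) (0,1) (1,1) (2,1) (2,0) (3,0) (4,0) (4,-1) (5,-1) (6,-1)

Derivation:
Initial moves: URRURRDRR
Fold: move[3]->D => URRDRRDRR (positions: [(0, 0), (0, 1), (1, 1), (2, 1), (2, 0), (3, 0), (4, 0), (4, -1), (5, -1), (6, -1)])
Fold: move[2]->D => URDDRRDRR (positions: [(0, 0), (0, 1), (1, 1), (1, 0), (1, -1), (2, -1), (3, -1), (3, -2), (4, -2), (5, -2)])
Fold: move[2]->R => URRDRRDRR (positions: [(0, 0), (0, 1), (1, 1), (2, 1), (2, 0), (3, 0), (4, 0), (4, -1), (5, -1), (6, -1)])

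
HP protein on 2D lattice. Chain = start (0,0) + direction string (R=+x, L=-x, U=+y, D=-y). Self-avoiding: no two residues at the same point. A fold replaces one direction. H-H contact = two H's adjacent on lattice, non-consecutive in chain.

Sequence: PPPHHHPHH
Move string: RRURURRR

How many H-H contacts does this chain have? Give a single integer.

Positions: [(0, 0), (1, 0), (2, 0), (2, 1), (3, 1), (3, 2), (4, 2), (5, 2), (6, 2)]
No H-H contacts found.

Answer: 0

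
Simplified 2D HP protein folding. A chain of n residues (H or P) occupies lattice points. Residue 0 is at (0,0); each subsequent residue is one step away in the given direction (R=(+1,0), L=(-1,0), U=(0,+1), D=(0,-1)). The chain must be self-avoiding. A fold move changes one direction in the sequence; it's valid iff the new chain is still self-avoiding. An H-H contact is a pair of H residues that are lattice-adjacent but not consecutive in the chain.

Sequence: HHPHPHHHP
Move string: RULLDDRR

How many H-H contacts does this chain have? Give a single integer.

Answer: 3

Derivation:
Positions: [(0, 0), (1, 0), (1, 1), (0, 1), (-1, 1), (-1, 0), (-1, -1), (0, -1), (1, -1)]
H-H contact: residue 0 @(0,0) - residue 5 @(-1, 0)
H-H contact: residue 0 @(0,0) - residue 3 @(0, 1)
H-H contact: residue 0 @(0,0) - residue 7 @(0, -1)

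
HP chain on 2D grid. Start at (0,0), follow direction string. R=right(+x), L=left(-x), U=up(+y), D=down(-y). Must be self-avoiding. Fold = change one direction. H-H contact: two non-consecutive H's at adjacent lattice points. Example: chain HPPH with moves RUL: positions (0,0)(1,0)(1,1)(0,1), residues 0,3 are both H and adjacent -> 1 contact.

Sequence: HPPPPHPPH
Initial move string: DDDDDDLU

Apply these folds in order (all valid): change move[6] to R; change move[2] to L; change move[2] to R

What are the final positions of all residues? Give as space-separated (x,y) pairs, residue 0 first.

Initial moves: DDDDDDLU
Fold: move[6]->R => DDDDDDRU (positions: [(0, 0), (0, -1), (0, -2), (0, -3), (0, -4), (0, -5), (0, -6), (1, -6), (1, -5)])
Fold: move[2]->L => DDLDDDRU (positions: [(0, 0), (0, -1), (0, -2), (-1, -2), (-1, -3), (-1, -4), (-1, -5), (0, -5), (0, -4)])
Fold: move[2]->R => DDRDDDRU (positions: [(0, 0), (0, -1), (0, -2), (1, -2), (1, -3), (1, -4), (1, -5), (2, -5), (2, -4)])

Answer: (0,0) (0,-1) (0,-2) (1,-2) (1,-3) (1,-4) (1,-5) (2,-5) (2,-4)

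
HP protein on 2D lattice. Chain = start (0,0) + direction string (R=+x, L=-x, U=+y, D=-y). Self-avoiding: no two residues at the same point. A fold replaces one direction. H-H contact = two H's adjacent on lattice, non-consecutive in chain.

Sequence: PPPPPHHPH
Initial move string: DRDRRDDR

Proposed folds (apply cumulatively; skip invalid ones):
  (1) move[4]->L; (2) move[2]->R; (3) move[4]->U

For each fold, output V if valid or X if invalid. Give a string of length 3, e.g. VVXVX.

Answer: XVX

Derivation:
Initial: DRDRRDDR -> [(0, 0), (0, -1), (1, -1), (1, -2), (2, -2), (3, -2), (3, -3), (3, -4), (4, -4)]
Fold 1: move[4]->L => DRDRLDDR INVALID (collision), skipped
Fold 2: move[2]->R => DRRRRDDR VALID
Fold 3: move[4]->U => DRRRUDDR INVALID (collision), skipped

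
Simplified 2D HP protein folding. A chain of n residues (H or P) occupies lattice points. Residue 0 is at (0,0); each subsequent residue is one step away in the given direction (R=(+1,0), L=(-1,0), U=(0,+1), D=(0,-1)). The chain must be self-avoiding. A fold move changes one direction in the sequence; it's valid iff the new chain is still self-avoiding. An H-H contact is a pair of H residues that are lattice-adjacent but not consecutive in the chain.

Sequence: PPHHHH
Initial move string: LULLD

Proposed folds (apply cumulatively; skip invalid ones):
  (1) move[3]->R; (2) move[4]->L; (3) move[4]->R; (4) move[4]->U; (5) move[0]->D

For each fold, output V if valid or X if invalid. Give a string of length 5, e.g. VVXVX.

Initial: LULLD -> [(0, 0), (-1, 0), (-1, 1), (-2, 1), (-3, 1), (-3, 0)]
Fold 1: move[3]->R => LULRD INVALID (collision), skipped
Fold 2: move[4]->L => LULLL VALID
Fold 3: move[4]->R => LULLR INVALID (collision), skipped
Fold 4: move[4]->U => LULLU VALID
Fold 5: move[0]->D => DULLU INVALID (collision), skipped

Answer: XVXVX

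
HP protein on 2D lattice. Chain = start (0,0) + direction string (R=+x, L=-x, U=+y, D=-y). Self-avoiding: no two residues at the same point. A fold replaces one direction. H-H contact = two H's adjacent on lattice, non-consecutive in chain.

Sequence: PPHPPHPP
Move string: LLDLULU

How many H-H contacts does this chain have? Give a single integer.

Positions: [(0, 0), (-1, 0), (-2, 0), (-2, -1), (-3, -1), (-3, 0), (-4, 0), (-4, 1)]
H-H contact: residue 2 @(-2,0) - residue 5 @(-3, 0)

Answer: 1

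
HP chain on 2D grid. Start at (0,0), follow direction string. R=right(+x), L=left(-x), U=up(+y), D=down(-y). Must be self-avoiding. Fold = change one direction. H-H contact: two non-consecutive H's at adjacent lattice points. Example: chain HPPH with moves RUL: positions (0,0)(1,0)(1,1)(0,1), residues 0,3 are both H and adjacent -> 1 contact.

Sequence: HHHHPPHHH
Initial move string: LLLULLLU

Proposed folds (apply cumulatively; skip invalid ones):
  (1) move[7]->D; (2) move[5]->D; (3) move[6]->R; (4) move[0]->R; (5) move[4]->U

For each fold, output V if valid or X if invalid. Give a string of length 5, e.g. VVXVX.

Initial: LLLULLLU -> [(0, 0), (-1, 0), (-2, 0), (-3, 0), (-3, 1), (-4, 1), (-5, 1), (-6, 1), (-6, 2)]
Fold 1: move[7]->D => LLLULLLD VALID
Fold 2: move[5]->D => LLLULDLD VALID
Fold 3: move[6]->R => LLLULDRD INVALID (collision), skipped
Fold 4: move[0]->R => RLLULDLD INVALID (collision), skipped
Fold 5: move[4]->U => LLLUUDLD INVALID (collision), skipped

Answer: VVXXX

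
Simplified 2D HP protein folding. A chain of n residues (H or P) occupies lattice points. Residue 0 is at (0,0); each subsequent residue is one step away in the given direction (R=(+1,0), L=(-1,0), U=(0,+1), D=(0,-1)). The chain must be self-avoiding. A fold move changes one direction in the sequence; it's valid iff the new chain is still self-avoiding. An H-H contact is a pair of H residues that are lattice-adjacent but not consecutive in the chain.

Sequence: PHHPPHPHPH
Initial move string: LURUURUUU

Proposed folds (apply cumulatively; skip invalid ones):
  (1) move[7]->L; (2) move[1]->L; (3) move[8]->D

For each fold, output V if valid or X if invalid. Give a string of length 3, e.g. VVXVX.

Initial: LURUURUUU -> [(0, 0), (-1, 0), (-1, 1), (0, 1), (0, 2), (0, 3), (1, 3), (1, 4), (1, 5), (1, 6)]
Fold 1: move[7]->L => LURUURULU VALID
Fold 2: move[1]->L => LLRUURULU INVALID (collision), skipped
Fold 3: move[8]->D => LURUURULD INVALID (collision), skipped

Answer: VXX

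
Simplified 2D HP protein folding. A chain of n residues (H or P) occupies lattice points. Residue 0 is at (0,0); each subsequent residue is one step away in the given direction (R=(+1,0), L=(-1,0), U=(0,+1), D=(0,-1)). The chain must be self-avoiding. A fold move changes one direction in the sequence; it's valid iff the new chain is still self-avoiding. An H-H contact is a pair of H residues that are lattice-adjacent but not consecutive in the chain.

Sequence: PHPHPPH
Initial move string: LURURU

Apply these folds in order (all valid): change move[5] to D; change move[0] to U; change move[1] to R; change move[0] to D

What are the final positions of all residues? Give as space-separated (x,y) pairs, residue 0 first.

Answer: (0,0) (0,-1) (1,-1) (2,-1) (2,0) (3,0) (3,-1)

Derivation:
Initial moves: LURURU
Fold: move[5]->D => LURURD (positions: [(0, 0), (-1, 0), (-1, 1), (0, 1), (0, 2), (1, 2), (1, 1)])
Fold: move[0]->U => UURURD (positions: [(0, 0), (0, 1), (0, 2), (1, 2), (1, 3), (2, 3), (2, 2)])
Fold: move[1]->R => URRURD (positions: [(0, 0), (0, 1), (1, 1), (2, 1), (2, 2), (3, 2), (3, 1)])
Fold: move[0]->D => DRRURD (positions: [(0, 0), (0, -1), (1, -1), (2, -1), (2, 0), (3, 0), (3, -1)])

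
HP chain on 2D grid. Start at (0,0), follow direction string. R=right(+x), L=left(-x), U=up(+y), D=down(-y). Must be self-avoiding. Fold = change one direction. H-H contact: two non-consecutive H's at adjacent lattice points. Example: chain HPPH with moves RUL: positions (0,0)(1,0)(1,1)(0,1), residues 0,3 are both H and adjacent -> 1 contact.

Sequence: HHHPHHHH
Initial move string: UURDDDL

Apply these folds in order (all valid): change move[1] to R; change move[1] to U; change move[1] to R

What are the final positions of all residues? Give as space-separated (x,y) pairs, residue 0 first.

Initial moves: UURDDDL
Fold: move[1]->R => URRDDDL (positions: [(0, 0), (0, 1), (1, 1), (2, 1), (2, 0), (2, -1), (2, -2), (1, -2)])
Fold: move[1]->U => UURDDDL (positions: [(0, 0), (0, 1), (0, 2), (1, 2), (1, 1), (1, 0), (1, -1), (0, -1)])
Fold: move[1]->R => URRDDDL (positions: [(0, 0), (0, 1), (1, 1), (2, 1), (2, 0), (2, -1), (2, -2), (1, -2)])

Answer: (0,0) (0,1) (1,1) (2,1) (2,0) (2,-1) (2,-2) (1,-2)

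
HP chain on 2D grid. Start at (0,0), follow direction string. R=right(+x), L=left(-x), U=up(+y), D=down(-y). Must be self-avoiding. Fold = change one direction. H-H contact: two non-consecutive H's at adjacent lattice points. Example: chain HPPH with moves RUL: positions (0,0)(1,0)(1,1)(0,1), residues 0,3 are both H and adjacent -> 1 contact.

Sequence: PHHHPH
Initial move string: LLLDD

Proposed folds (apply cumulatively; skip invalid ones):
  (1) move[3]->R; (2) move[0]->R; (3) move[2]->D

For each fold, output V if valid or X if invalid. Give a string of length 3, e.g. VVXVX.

Initial: LLLDD -> [(0, 0), (-1, 0), (-2, 0), (-3, 0), (-3, -1), (-3, -2)]
Fold 1: move[3]->R => LLLRD INVALID (collision), skipped
Fold 2: move[0]->R => RLLDD INVALID (collision), skipped
Fold 3: move[2]->D => LLDDD VALID

Answer: XXV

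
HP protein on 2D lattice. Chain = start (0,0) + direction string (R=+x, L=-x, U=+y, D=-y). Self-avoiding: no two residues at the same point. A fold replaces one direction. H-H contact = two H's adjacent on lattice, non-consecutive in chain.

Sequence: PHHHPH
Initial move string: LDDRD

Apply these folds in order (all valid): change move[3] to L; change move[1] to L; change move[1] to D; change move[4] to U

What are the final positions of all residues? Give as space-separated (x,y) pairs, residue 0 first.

Answer: (0,0) (-1,0) (-1,-1) (-1,-2) (-2,-2) (-2,-1)

Derivation:
Initial moves: LDDRD
Fold: move[3]->L => LDDLD (positions: [(0, 0), (-1, 0), (-1, -1), (-1, -2), (-2, -2), (-2, -3)])
Fold: move[1]->L => LLDLD (positions: [(0, 0), (-1, 0), (-2, 0), (-2, -1), (-3, -1), (-3, -2)])
Fold: move[1]->D => LDDLD (positions: [(0, 0), (-1, 0), (-1, -1), (-1, -2), (-2, -2), (-2, -3)])
Fold: move[4]->U => LDDLU (positions: [(0, 0), (-1, 0), (-1, -1), (-1, -2), (-2, -2), (-2, -1)])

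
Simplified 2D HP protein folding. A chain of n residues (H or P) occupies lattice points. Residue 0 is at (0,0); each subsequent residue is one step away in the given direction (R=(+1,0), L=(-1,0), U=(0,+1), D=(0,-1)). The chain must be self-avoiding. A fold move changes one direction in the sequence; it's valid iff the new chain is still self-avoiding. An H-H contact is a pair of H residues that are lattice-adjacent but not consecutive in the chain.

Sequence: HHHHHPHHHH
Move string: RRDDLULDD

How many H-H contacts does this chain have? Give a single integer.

Positions: [(0, 0), (1, 0), (2, 0), (2, -1), (2, -2), (1, -2), (1, -1), (0, -1), (0, -2), (0, -3)]
H-H contact: residue 0 @(0,0) - residue 7 @(0, -1)
H-H contact: residue 1 @(1,0) - residue 6 @(1, -1)
H-H contact: residue 3 @(2,-1) - residue 6 @(1, -1)

Answer: 3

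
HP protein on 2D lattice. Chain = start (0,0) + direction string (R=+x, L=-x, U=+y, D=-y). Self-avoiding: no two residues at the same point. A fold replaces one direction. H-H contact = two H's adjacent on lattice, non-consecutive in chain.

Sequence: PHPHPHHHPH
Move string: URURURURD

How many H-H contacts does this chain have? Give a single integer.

Answer: 1

Derivation:
Positions: [(0, 0), (0, 1), (1, 1), (1, 2), (2, 2), (2, 3), (3, 3), (3, 4), (4, 4), (4, 3)]
H-H contact: residue 6 @(3,3) - residue 9 @(4, 3)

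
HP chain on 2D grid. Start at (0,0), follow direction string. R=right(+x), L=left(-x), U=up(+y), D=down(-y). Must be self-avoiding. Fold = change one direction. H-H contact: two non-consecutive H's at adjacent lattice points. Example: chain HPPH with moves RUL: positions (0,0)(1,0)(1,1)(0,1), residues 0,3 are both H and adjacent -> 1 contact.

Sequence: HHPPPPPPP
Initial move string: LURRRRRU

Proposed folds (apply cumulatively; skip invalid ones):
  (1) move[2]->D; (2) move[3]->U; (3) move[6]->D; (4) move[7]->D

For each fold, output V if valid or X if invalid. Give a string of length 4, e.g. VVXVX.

Initial: LURRRRRU -> [(0, 0), (-1, 0), (-1, 1), (0, 1), (1, 1), (2, 1), (3, 1), (4, 1), (4, 2)]
Fold 1: move[2]->D => LUDRRRRU INVALID (collision), skipped
Fold 2: move[3]->U => LURURRRU VALID
Fold 3: move[6]->D => LURURRDU INVALID (collision), skipped
Fold 4: move[7]->D => LURURRRD VALID

Answer: XVXV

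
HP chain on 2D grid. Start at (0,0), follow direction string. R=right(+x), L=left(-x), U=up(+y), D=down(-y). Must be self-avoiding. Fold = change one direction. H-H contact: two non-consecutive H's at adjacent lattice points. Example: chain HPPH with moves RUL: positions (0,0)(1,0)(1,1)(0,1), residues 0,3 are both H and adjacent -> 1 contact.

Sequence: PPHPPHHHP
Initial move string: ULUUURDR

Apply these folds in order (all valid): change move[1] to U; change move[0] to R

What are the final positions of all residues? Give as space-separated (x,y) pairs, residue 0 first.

Initial moves: ULUUURDR
Fold: move[1]->U => UUUUURDR (positions: [(0, 0), (0, 1), (0, 2), (0, 3), (0, 4), (0, 5), (1, 5), (1, 4), (2, 4)])
Fold: move[0]->R => RUUUURDR (positions: [(0, 0), (1, 0), (1, 1), (1, 2), (1, 3), (1, 4), (2, 4), (2, 3), (3, 3)])

Answer: (0,0) (1,0) (1,1) (1,2) (1,3) (1,4) (2,4) (2,3) (3,3)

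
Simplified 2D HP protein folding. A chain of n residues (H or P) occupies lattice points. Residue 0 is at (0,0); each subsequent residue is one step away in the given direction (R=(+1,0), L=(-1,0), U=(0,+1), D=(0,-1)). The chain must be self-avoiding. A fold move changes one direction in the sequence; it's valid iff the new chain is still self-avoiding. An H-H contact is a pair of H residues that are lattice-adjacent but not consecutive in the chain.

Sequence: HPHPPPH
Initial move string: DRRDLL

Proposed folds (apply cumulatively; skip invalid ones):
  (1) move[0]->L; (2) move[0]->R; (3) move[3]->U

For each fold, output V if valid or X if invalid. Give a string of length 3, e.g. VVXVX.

Initial: DRRDLL -> [(0, 0), (0, -1), (1, -1), (2, -1), (2, -2), (1, -2), (0, -2)]
Fold 1: move[0]->L => LRRDLL INVALID (collision), skipped
Fold 2: move[0]->R => RRRDLL VALID
Fold 3: move[3]->U => RRRULL VALID

Answer: XVV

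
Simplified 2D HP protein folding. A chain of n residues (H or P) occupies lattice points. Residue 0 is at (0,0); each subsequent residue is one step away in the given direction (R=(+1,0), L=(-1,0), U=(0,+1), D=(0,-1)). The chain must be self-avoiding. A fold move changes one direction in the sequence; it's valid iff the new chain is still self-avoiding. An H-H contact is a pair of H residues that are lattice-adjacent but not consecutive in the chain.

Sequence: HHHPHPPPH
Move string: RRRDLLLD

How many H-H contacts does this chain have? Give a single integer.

Answer: 0

Derivation:
Positions: [(0, 0), (1, 0), (2, 0), (3, 0), (3, -1), (2, -1), (1, -1), (0, -1), (0, -2)]
No H-H contacts found.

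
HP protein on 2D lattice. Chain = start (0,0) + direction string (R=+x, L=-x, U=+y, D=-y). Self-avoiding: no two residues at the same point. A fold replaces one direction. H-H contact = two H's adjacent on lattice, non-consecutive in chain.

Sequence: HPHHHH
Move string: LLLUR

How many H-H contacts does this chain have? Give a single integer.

Answer: 1

Derivation:
Positions: [(0, 0), (-1, 0), (-2, 0), (-3, 0), (-3, 1), (-2, 1)]
H-H contact: residue 2 @(-2,0) - residue 5 @(-2, 1)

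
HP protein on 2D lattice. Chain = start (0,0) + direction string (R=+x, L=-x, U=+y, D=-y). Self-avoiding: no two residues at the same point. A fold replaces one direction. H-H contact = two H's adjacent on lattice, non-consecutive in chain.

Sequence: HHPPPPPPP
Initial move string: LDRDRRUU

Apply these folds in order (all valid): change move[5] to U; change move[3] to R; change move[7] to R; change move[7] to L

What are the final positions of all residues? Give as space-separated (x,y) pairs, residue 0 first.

Initial moves: LDRDRRUU
Fold: move[5]->U => LDRDRUUU (positions: [(0, 0), (-1, 0), (-1, -1), (0, -1), (0, -2), (1, -2), (1, -1), (1, 0), (1, 1)])
Fold: move[3]->R => LDRRRUUU (positions: [(0, 0), (-1, 0), (-1, -1), (0, -1), (1, -1), (2, -1), (2, 0), (2, 1), (2, 2)])
Fold: move[7]->R => LDRRRUUR (positions: [(0, 0), (-1, 0), (-1, -1), (0, -1), (1, -1), (2, -1), (2, 0), (2, 1), (3, 1)])
Fold: move[7]->L => LDRRRUUL (positions: [(0, 0), (-1, 0), (-1, -1), (0, -1), (1, -1), (2, -1), (2, 0), (2, 1), (1, 1)])

Answer: (0,0) (-1,0) (-1,-1) (0,-1) (1,-1) (2,-1) (2,0) (2,1) (1,1)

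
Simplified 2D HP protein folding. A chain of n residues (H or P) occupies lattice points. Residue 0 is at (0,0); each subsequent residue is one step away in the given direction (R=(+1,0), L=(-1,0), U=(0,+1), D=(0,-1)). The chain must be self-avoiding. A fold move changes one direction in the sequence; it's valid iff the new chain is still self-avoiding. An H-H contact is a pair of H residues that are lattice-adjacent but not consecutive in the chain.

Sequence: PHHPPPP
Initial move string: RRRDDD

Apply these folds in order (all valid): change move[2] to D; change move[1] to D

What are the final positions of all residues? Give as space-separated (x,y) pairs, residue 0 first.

Answer: (0,0) (1,0) (1,-1) (1,-2) (1,-3) (1,-4) (1,-5)

Derivation:
Initial moves: RRRDDD
Fold: move[2]->D => RRDDDD (positions: [(0, 0), (1, 0), (2, 0), (2, -1), (2, -2), (2, -3), (2, -4)])
Fold: move[1]->D => RDDDDD (positions: [(0, 0), (1, 0), (1, -1), (1, -2), (1, -3), (1, -4), (1, -5)])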